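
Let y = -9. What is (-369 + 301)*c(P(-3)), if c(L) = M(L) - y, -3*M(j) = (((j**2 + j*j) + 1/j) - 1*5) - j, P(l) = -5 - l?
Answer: -510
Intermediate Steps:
M(j) = 5/3 - 2*j**2/3 - 1/(3*j) + j/3 (M(j) = -((((j**2 + j*j) + 1/j) - 1*5) - j)/3 = -((((j**2 + j**2) + 1/j) - 5) - j)/3 = -(((2*j**2 + 1/j) - 5) - j)/3 = -(((1/j + 2*j**2) - 5) - j)/3 = -((-5 + 1/j + 2*j**2) - j)/3 = -(-5 + 1/j - j + 2*j**2)/3 = 5/3 - 2*j**2/3 - 1/(3*j) + j/3)
c(L) = 9 + (-1 + L*(5 + L - 2*L**2))/(3*L) (c(L) = (-1 + L*(5 + L - 2*L**2))/(3*L) - 1*(-9) = (-1 + L*(5 + L - 2*L**2))/(3*L) + 9 = 9 + (-1 + L*(5 + L - 2*L**2))/(3*L))
(-369 + 301)*c(P(-3)) = (-369 + 301)*((-1 + (-5 - 1*(-3))**2 - 2*(-5 - 1*(-3))**3 + 32*(-5 - 1*(-3)))/(3*(-5 - 1*(-3)))) = -68*(-1 + (-5 + 3)**2 - 2*(-5 + 3)**3 + 32*(-5 + 3))/(3*(-5 + 3)) = -68*(-1 + (-2)**2 - 2*(-2)**3 + 32*(-2))/(3*(-2)) = -68*(-1)*(-1 + 4 - 2*(-8) - 64)/(3*2) = -68*(-1)*(-1 + 4 + 16 - 64)/(3*2) = -68*(-1)*(-45)/(3*2) = -68*15/2 = -510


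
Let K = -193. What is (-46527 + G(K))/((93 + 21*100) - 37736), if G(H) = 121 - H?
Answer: 46213/35543 ≈ 1.3002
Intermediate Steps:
(-46527 + G(K))/((93 + 21*100) - 37736) = (-46527 + (121 - 1*(-193)))/((93 + 21*100) - 37736) = (-46527 + (121 + 193))/((93 + 2100) - 37736) = (-46527 + 314)/(2193 - 37736) = -46213/(-35543) = -46213*(-1/35543) = 46213/35543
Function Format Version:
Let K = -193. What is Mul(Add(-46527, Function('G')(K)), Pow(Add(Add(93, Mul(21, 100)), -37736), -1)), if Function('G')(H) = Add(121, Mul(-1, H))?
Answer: Rational(46213, 35543) ≈ 1.3002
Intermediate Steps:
Mul(Add(-46527, Function('G')(K)), Pow(Add(Add(93, Mul(21, 100)), -37736), -1)) = Mul(Add(-46527, Add(121, Mul(-1, -193))), Pow(Add(Add(93, Mul(21, 100)), -37736), -1)) = Mul(Add(-46527, Add(121, 193)), Pow(Add(Add(93, 2100), -37736), -1)) = Mul(Add(-46527, 314), Pow(Add(2193, -37736), -1)) = Mul(-46213, Pow(-35543, -1)) = Mul(-46213, Rational(-1, 35543)) = Rational(46213, 35543)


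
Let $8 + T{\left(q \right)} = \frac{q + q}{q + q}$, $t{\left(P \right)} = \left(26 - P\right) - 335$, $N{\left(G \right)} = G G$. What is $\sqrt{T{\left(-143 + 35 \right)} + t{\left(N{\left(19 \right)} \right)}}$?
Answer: $i \sqrt{677} \approx 26.019 i$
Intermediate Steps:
$N{\left(G \right)} = G^{2}$
$t{\left(P \right)} = -309 - P$
$T{\left(q \right)} = -7$ ($T{\left(q \right)} = -8 + \frac{q + q}{q + q} = -8 + \frac{2 q}{2 q} = -8 + 2 q \frac{1}{2 q} = -8 + 1 = -7$)
$\sqrt{T{\left(-143 + 35 \right)} + t{\left(N{\left(19 \right)} \right)}} = \sqrt{-7 - 670} = \sqrt{-677} = i \sqrt{677}$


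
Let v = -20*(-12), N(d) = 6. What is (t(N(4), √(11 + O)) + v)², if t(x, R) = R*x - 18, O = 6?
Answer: 49896 + 2664*√17 ≈ 60880.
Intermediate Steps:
t(x, R) = -18 + R*x
v = 240
(t(N(4), √(11 + O)) + v)² = ((-18 + √(11 + 6)*6) + 240)² = ((-18 + √17*6) + 240)² = ((-18 + 6*√17) + 240)² = (222 + 6*√17)²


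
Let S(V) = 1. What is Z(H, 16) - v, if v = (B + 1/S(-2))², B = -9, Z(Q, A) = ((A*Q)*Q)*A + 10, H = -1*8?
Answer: 16330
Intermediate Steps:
H = -8
Z(Q, A) = 10 + A²*Q² (Z(Q, A) = (A*Q²)*A + 10 = A²*Q² + 10 = 10 + A²*Q²)
v = 64 (v = (-9 + 1/1)² = (-9 + 1)² = (-8)² = 64)
Z(H, 16) - v = (10 + 16²*(-8)²) - 1*64 = (10 + 256*64) - 64 = (10 + 16384) - 64 = 16394 - 64 = 16330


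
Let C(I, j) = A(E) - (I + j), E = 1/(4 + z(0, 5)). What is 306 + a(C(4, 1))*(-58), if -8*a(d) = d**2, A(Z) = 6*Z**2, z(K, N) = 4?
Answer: 1968197/4096 ≈ 480.52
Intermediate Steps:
E = 1/8 (E = 1/(4 + 4) = 1/8 ≈ 0.12500)
C(I, j) = 3/32 - I - j (C(I, j) = 6*(1/8)**2 - (I + j) = 6*(1/64) + (-I - j) = 3/32 + (-I - j) = 3/32 - I - j)
a(d) = -d**2/8
306 + a(C(4, 1))*(-58) = 306 - (3/32 - 1*4 - 1*1)**2/8*(-58) = 306 - (3/32 - 4 - 1)**2/8*(-58) = 306 - (-157/32)**2/8*(-58) = 306 - 1/8*24649/1024*(-58) = 306 - 24649/8192*(-58) = 306 + 714821/4096 = 1968197/4096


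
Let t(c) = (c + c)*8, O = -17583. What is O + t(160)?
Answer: -15023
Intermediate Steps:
t(c) = 16*c (t(c) = (2*c)*8 = 16*c)
O + t(160) = -17583 + 16*160 = -17583 + 2560 = -15023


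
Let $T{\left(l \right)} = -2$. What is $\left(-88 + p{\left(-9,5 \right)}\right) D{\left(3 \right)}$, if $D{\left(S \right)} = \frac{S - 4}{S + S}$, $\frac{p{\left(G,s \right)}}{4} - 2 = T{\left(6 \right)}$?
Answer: $\frac{44}{3} \approx 14.667$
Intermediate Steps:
$p{\left(G,s \right)} = 0$ ($p{\left(G,s \right)} = 8 + 4 \left(-2\right) = 8 - 8 = 0$)
$D{\left(S \right)} = \frac{-4 + S}{2 S}$
$\left(-88 + p{\left(-9,5 \right)}\right) D{\left(3 \right)} = \left(-88 + 0\right) \frac{-4 + 3}{2 \cdot 3} = - 88 \cdot \frac{1}{2} \cdot \frac{1}{3} \left(-1\right) = \left(-88\right) \left(- \frac{1}{6}\right) = \frac{44}{3}$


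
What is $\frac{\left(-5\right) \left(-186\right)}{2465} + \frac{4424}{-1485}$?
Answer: $- \frac{1904822}{732105} \approx -2.6018$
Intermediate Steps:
$\frac{\left(-5\right) \left(-186\right)}{2465} + \frac{4424}{-1485} = 930 \cdot \frac{1}{2465} + 4424 \left(- \frac{1}{1485}\right) = \frac{186}{493} - \frac{4424}{1485} = - \frac{1904822}{732105}$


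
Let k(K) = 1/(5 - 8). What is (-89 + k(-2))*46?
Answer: -12328/3 ≈ -4109.3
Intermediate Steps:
k(K) = -⅓ (k(K) = 1/(-3) = -⅓)
(-89 + k(-2))*46 = (-89 - ⅓)*46 = -268/3*46 = -12328/3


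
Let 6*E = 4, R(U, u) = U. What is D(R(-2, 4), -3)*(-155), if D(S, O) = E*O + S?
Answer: 620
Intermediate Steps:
E = ⅔ (E = (⅙)*4 = ⅔ ≈ 0.66667)
D(S, O) = S + 2*O/3 (D(S, O) = 2*O/3 + S = S + 2*O/3)
D(R(-2, 4), -3)*(-155) = (-2 + (⅔)*(-3))*(-155) = (-2 - 2)*(-155) = -4*(-155) = 620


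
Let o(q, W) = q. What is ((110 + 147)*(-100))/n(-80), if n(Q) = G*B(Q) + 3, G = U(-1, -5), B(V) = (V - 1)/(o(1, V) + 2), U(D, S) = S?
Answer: -12850/69 ≈ -186.23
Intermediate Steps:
B(V) = -⅓ + V/3 (B(V) = (V - 1)/(1 + 2) = (-1 + V)/3 = (-1 + V)*(⅓) = -⅓ + V/3)
G = -5
n(Q) = 14/3 - 5*Q/3 (n(Q) = -5*(-⅓ + Q/3) + 3 = (5/3 - 5*Q/3) + 3 = 14/3 - 5*Q/3)
((110 + 147)*(-100))/n(-80) = ((110 + 147)*(-100))/(14/3 - 5/3*(-80)) = (257*(-100))/(14/3 + 400/3) = -25700/138 = -25700*1/138 = -12850/69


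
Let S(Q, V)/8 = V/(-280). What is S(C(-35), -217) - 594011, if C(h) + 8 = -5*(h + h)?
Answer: -2970024/5 ≈ -5.9401e+5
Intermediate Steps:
C(h) = -8 - 10*h (C(h) = -8 - 5*(h + h) = -8 - 10*h)
S(Q, V) = -V/35 (S(Q, V) = 8*(V/(-280)) = 8*(V*(-1/280)) = 8*(-V/280) = -V/35)
S(C(-35), -217) - 594011 = -1/35*(-217) - 594011 = 31/5 - 594011 = -2970024/5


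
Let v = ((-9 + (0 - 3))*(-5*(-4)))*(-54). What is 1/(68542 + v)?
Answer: 1/81502 ≈ 1.2270e-5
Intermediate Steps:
v = 12960 (v = ((-9 - 3)*20)*(-54) = -12*20*(-54) = -240*(-54) = 12960)
1/(68542 + v) = 1/(68542 + 12960) = 1/81502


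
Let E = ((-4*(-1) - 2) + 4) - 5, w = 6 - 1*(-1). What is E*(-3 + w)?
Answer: 4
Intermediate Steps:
w = 7 (w = 6 + 1 = 7)
E = 1 (E = ((4 - 2) + 4) - 5 = (2 + 4) - 5 = 6 - 5 = 1)
E*(-3 + w) = 1*(-3 + 7) = 1*4 = 4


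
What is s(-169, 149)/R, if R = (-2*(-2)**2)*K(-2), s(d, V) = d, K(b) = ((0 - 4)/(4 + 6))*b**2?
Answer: -845/64 ≈ -13.203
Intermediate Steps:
K(b) = -2*b**2/5 (K(b) = (-4/10)*b**2 = (-4*1/10)*b**2 = -2*b**2/5)
R = 64/5 (R = (-2*(-2)**2)*(-2/5*(-2)**2) = (-2*4)*(-2/5*4) = -8*(-8/5) = 64/5 ≈ 12.800)
s(-169, 149)/R = -169/64/5 = -169*5/64 = -845/64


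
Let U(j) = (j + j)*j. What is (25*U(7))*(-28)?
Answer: -68600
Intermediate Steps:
U(j) = 2*j² (U(j) = (2*j)*j = 2*j²)
(25*U(7))*(-28) = (25*(2*7²))*(-28) = (25*(2*49))*(-28) = (25*98)*(-28) = 2450*(-28) = -68600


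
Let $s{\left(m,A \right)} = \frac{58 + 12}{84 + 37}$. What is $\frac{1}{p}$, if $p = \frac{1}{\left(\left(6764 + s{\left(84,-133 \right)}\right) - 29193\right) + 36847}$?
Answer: $\frac{1744648}{121} \approx 14419.0$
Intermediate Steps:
$s{\left(m,A \right)} = \frac{70}{121}$
$p = \frac{121}{1744648}$ ($p = \frac{1}{\left(\left(6764 + \frac{70}{121}\right) - 29193\right) + 36847} = \frac{1}{\left(\frac{818514}{121} - 29193\right) + 36847} = \frac{1}{- \frac{2713839}{121} + 36847} = \frac{1}{\frac{1744648}{121}} = \frac{121}{1744648} \approx 6.9355 \cdot 10^{-5}$)
$\frac{1}{p} = \frac{1}{\frac{121}{1744648}} = \frac{1744648}{121}$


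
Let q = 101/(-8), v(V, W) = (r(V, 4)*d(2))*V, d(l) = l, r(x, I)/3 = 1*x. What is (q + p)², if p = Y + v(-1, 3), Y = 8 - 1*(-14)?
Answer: 15129/64 ≈ 236.39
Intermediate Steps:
r(x, I) = 3*x (r(x, I) = 3*(1*x) = 3*x)
v(V, W) = 6*V² (v(V, W) = ((3*V)*2)*V = (6*V)*V = 6*V²)
q = -101/8 (q = 101*(-⅛) = -101/8 ≈ -12.625)
Y = 22 (Y = 8 + 14 = 22)
p = 28 (p = 22 + 6*(-1)² = 22 + 6*1 = 22 + 6 = 28)
(q + p)² = (-101/8 + 28)² = (123/8)² = 15129/64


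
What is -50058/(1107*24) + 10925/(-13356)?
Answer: -369919/136899 ≈ -2.7021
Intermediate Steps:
-50058/(1107*24) + 10925/(-13356) = -50058/26568 + 10925*(-1/13356) = -50058*1/26568 - 10925/13356 = -309/164 - 10925/13356 = -369919/136899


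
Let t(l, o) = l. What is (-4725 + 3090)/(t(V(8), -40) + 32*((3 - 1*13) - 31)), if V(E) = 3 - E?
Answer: 545/439 ≈ 1.2415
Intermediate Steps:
(-4725 + 3090)/(t(V(8), -40) + 32*((3 - 1*13) - 31)) = (-4725 + 3090)/((3 - 1*8) + 32*((3 - 1*13) - 31)) = -1635/((3 - 8) + 32*((3 - 13) - 31)) = -1635/(-5 + 32*(-10 - 31)) = -1635/(-5 + 32*(-41)) = -1635/(-5 - 1312) = -1635/(-1317) = -1635*(-1/1317) = 545/439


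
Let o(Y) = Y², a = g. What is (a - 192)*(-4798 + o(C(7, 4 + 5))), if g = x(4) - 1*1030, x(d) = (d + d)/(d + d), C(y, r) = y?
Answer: 5798529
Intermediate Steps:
x(d) = 1 (x(d) = (2*d)/((2*d)) = (2*d)*(1/(2*d)) = 1)
g = -1029 (g = 1 - 1*1030 = 1 - 1030 = -1029)
a = -1029
(a - 192)*(-4798 + o(C(7, 4 + 5))) = (-1029 - 192)*(-4798 + 7²) = -1221*(-4798 + 49) = -1221*(-4749) = 5798529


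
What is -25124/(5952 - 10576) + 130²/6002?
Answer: 28617481/3469156 ≈ 8.2491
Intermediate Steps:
-25124/(5952 - 10576) + 130²/6002 = -25124/(-4624) + 16900*(1/6002) = -25124*(-1/4624) + 8450/3001 = 6281/1156 + 8450/3001 = 28617481/3469156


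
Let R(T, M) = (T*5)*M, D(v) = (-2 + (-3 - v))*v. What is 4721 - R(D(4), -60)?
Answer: -6079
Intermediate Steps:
D(v) = v*(-5 - v) (D(v) = (-5 - v)*v = v*(-5 - v))
R(T, M) = 5*M*T (R(T, M) = (5*T)*M = 5*M*T)
4721 - R(D(4), -60) = 4721 - 5*(-60)*(-1*4*(5 + 4)) = 4721 - 5*(-60)*(-1*4*9) = 4721 - 5*(-60)*(-36) = 4721 - 1*10800 = 4721 - 10800 = -6079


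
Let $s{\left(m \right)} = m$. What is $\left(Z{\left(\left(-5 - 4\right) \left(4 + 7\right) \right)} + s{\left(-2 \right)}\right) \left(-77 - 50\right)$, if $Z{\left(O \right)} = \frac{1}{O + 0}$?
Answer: $\frac{25273}{99} \approx 255.28$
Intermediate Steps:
$Z{\left(O \right)} = \frac{1}{O}$
$\left(Z{\left(\left(-5 - 4\right) \left(4 + 7\right) \right)} + s{\left(-2 \right)}\right) \left(-77 - 50\right) = \left(\frac{1}{\left(-5 - 4\right) \left(4 + 7\right)} - 2\right) \left(-77 - 50\right) = \left(\frac{1}{\left(-9\right) 11} - 2\right) \left(-77 - 50\right) = \left(\frac{1}{-99} - 2\right) \left(-127\right) = \left(- \frac{1}{99} - 2\right) \left(-127\right) = \left(- \frac{199}{99}\right) \left(-127\right) = \frac{25273}{99}$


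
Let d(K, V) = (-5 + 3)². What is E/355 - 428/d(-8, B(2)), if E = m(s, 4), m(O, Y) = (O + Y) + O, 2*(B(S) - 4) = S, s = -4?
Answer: -37989/355 ≈ -107.01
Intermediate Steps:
B(S) = 4 + S/2
d(K, V) = 4 (d(K, V) = (-2)² = 4)
m(O, Y) = Y + 2*O
E = -4 (E = 4 + 2*(-4) = 4 - 8 = -4)
E/355 - 428/d(-8, B(2)) = -4/355 - 428/4 = -4*1/355 - 428*¼ = -4/355 - 107 = -37989/355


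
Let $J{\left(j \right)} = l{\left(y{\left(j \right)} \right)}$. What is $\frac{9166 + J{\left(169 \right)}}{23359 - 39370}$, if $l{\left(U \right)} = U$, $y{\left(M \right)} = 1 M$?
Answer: $- \frac{9335}{16011} \approx -0.58304$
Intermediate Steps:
$y{\left(M \right)} = M$
$J{\left(j \right)} = j$
$\frac{9166 + J{\left(169 \right)}}{23359 - 39370} = \frac{9166 + 169}{23359 - 39370} = \frac{9335}{-16011} = 9335 \left(- \frac{1}{16011}\right) = - \frac{9335}{16011}$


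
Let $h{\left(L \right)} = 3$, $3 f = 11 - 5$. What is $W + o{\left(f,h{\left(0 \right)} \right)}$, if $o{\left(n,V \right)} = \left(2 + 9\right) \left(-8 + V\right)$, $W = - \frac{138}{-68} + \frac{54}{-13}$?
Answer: $- \frac{25249}{442} \approx -57.124$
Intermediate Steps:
$f = 2$ ($f = \frac{11 - 5}{3} = \frac{1}{3} \cdot 6 = 2$)
$W = - \frac{939}{442}$ ($W = \left(-138\right) \left(- \frac{1}{68}\right) + 54 \left(- \frac{1}{13}\right) = \frac{69}{34} - \frac{54}{13} = - \frac{939}{442} \approx -2.1244$)
$o{\left(n,V \right)} = -88 + 11 V$ ($o{\left(n,V \right)} = 11 \left(-8 + V\right) = -88 + 11 V$)
$W + o{\left(f,h{\left(0 \right)} \right)} = - \frac{939}{442} + \left(-88 + 11 \cdot 3\right) = - \frac{939}{442} + \left(-88 + 33\right) = - \frac{939}{442} - 55 = - \frac{25249}{442}$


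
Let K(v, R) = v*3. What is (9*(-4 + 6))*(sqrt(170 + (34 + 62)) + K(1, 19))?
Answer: 54 + 18*sqrt(266) ≈ 347.57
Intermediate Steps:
K(v, R) = 3*v
(9*(-4 + 6))*(sqrt(170 + (34 + 62)) + K(1, 19)) = (9*(-4 + 6))*(sqrt(170 + (34 + 62)) + 3*1) = (9*2)*(sqrt(170 + 96) + 3) = 18*(sqrt(266) + 3) = 18*(3 + sqrt(266)) = 54 + 18*sqrt(266)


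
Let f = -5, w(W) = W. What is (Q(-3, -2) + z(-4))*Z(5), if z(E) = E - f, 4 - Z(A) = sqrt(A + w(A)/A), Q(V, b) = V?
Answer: -8 + 2*sqrt(6) ≈ -3.1010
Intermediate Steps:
Z(A) = 4 - sqrt(1 + A) (Z(A) = 4 - sqrt(A + A/A) = 4 - sqrt(A + 1) = 4 - sqrt(1 + A))
z(E) = 5 + E (z(E) = E - 1*(-5) = E + 5 = 5 + E)
(Q(-3, -2) + z(-4))*Z(5) = (-3 + (5 - 4))*(4 - sqrt(1 + 5)) = (-3 + 1)*(4 - sqrt(6)) = -2*(4 - sqrt(6)) = -8 + 2*sqrt(6)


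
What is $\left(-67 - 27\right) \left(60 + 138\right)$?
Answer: $-18612$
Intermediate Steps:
$\left(-67 - 27\right) \left(60 + 138\right) = \left(-94\right) 198 = -18612$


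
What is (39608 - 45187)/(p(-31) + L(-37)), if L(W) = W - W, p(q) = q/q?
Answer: -5579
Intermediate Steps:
p(q) = 1
L(W) = 0
(39608 - 45187)/(p(-31) + L(-37)) = (39608 - 45187)/(1 + 0) = -5579/1 = -5579*1 = -5579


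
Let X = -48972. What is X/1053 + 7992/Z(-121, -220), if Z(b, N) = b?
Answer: -4780396/42471 ≈ -112.56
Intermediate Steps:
X/1053 + 7992/Z(-121, -220) = -48972/1053 + 7992/(-121) = -48972*1/1053 + 7992*(-1/121) = -16324/351 - 7992/121 = -4780396/42471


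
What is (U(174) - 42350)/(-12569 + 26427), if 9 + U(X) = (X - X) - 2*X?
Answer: -42707/13858 ≈ -3.0818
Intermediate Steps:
U(X) = -9 - 2*X (U(X) = -9 + ((X - X) - 2*X) = -9 + (0 - 2*X) = -9 - 2*X)
(U(174) - 42350)/(-12569 + 26427) = ((-9 - 2*174) - 42350)/(-12569 + 26427) = ((-9 - 348) - 42350)/13858 = (-357 - 42350)*(1/13858) = -42707*1/13858 = -42707/13858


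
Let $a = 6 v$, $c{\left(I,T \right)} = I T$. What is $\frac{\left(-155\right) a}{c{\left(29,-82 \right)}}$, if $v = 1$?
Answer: $\frac{465}{1189} \approx 0.39109$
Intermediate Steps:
$a = 6$ ($a = 6 \cdot 1 = 6$)
$\frac{\left(-155\right) a}{c{\left(29,-82 \right)}} = \frac{\left(-155\right) 6}{29 \left(-82\right)} = - \frac{930}{-2378} = \left(-930\right) \left(- \frac{1}{2378}\right) = \frac{465}{1189}$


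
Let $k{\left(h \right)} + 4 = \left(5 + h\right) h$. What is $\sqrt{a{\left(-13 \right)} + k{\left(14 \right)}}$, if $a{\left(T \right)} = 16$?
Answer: $\sqrt{278} \approx 16.673$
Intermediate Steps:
$k{\left(h \right)} = -4 + h \left(5 + h\right)$ ($k{\left(h \right)} = -4 + \left(5 + h\right) h = -4 + h \left(5 + h\right)$)
$\sqrt{a{\left(-13 \right)} + k{\left(14 \right)}} = \sqrt{16 + \left(-4 + 14^{2} + 5 \cdot 14\right)} = \sqrt{16 + \left(-4 + 196 + 70\right)} = \sqrt{16 + 262} = \sqrt{278}$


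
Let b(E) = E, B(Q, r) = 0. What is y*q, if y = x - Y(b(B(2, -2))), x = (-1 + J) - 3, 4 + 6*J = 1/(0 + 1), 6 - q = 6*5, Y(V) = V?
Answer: 108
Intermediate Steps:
q = -24 (q = 6 - 6*5 = 6 - 1*30 = 6 - 30 = -24)
J = -½ (J = -⅔ + 1/(6*(0 + 1)) = -⅔ + (⅙)/1 = -⅔ + (⅙)*1 = -⅔ + ⅙ = -½ ≈ -0.50000)
x = -9/2 (x = (-1 - ½) - 3 = -3/2 - 3 = -9/2 ≈ -4.5000)
y = -9/2 (y = -9/2 - 1*0 = -9/2 + 0 = -9/2 ≈ -4.5000)
y*q = -9/2*(-24) = 108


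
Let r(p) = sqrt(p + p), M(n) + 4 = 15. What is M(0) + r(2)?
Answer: 13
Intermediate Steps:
M(n) = 11 (M(n) = -4 + 15 = 11)
r(p) = sqrt(2)*sqrt(p) (r(p) = sqrt(2*p) = sqrt(2)*sqrt(p))
M(0) + r(2) = 11 + sqrt(2)*sqrt(2) = 11 + 2 = 13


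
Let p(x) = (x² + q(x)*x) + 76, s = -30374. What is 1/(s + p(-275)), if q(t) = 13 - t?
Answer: -1/33873 ≈ -2.9522e-5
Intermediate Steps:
p(x) = 76 + x² + x*(13 - x) (p(x) = (x² + (13 - x)*x) + 76 = (x² + x*(13 - x)) + 76 = 76 + x² + x*(13 - x))
1/(s + p(-275)) = 1/(-30374 + (76 + 13*(-275))) = 1/(-30374 + (76 - 3575)) = 1/(-30374 - 3499) = 1/(-33873) = -1/33873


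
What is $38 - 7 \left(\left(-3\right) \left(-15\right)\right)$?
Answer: $-277$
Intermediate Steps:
$38 - 7 \left(\left(-3\right) \left(-15\right)\right) = 38 - 315 = -277$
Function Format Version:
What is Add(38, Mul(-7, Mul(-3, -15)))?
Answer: -277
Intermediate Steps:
Add(38, Mul(-7, Mul(-3, -15))) = Add(38, Mul(-7, 45)) = Add(38, -315) = -277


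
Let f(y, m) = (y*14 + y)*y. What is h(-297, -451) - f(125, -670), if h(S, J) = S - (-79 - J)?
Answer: -235044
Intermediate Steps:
h(S, J) = 79 + J + S (h(S, J) = S + (79 + J) = 79 + J + S)
f(y, m) = 15*y**2 (f(y, m) = (14*y + y)*y = (15*y)*y = 15*y**2)
h(-297, -451) - f(125, -670) = (79 - 451 - 297) - 15*125**2 = -669 - 15*15625 = -669 - 1*234375 = -669 - 234375 = -235044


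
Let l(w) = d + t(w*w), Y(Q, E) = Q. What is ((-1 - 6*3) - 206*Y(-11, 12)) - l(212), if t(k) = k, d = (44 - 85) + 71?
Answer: -42727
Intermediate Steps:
d = 30 (d = -41 + 71 = 30)
l(w) = 30 + w² (l(w) = 30 + w*w = 30 + w²)
((-1 - 6*3) - 206*Y(-11, 12)) - l(212) = ((-1 - 6*3) - 206*(-11)) - (30 + 212²) = ((-1 - 18) + 2266) - (30 + 44944) = (-19 + 2266) - 1*44974 = 2247 - 44974 = -42727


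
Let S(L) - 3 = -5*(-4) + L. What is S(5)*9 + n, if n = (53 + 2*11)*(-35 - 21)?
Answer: -3948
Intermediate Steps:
S(L) = 23 + L (S(L) = 3 + (-5*(-4) + L) = 3 + (20 + L) = 23 + L)
n = -4200 (n = (53 + 22)*(-56) = 75*(-56) = -4200)
S(5)*9 + n = (23 + 5)*9 - 4200 = 28*9 - 4200 = 252 - 4200 = -3948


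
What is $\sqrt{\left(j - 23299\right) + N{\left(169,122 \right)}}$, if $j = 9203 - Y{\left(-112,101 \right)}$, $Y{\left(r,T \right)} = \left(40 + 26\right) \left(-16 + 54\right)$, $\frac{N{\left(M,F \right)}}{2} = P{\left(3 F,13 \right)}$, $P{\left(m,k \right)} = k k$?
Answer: $i \sqrt{16266} \approx 127.54 i$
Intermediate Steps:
$P{\left(m,k \right)} = k^{2}$
$N{\left(M,F \right)} = 338$ ($N{\left(M,F \right)} = 2 \cdot 13^{2} = 2 \cdot 169 = 338$)
$Y{\left(r,T \right)} = 2508$ ($Y{\left(r,T \right)} = 66 \cdot 38 = 2508$)
$j = 6695$ ($j = 9203 - 2508 = 6695$)
$\sqrt{\left(j - 23299\right) + N{\left(169,122 \right)}} = \sqrt{\left(6695 - 23299\right) + 338} = \sqrt{-16604 + 338} = \sqrt{-16266} = i \sqrt{16266}$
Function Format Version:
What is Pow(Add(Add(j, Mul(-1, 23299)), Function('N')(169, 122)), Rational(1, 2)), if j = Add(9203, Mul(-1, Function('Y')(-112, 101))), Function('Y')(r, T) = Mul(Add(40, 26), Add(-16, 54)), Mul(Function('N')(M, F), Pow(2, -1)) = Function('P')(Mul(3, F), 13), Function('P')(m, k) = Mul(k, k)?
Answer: Mul(I, Pow(16266, Rational(1, 2))) ≈ Mul(127.54, I)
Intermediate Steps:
Function('P')(m, k) = Pow(k, 2)
Function('N')(M, F) = 338 (Function('N')(M, F) = Mul(2, Pow(13, 2)) = Mul(2, 169) = 338)
Function('Y')(r, T) = 2508 (Function('Y')(r, T) = Mul(66, 38) = 2508)
j = 6695 (j = Add(9203, Mul(-1, 2508)) = Add(9203, -2508) = 6695)
Pow(Add(Add(j, Mul(-1, 23299)), Function('N')(169, 122)), Rational(1, 2)) = Pow(Add(Add(6695, Mul(-1, 23299)), 338), Rational(1, 2)) = Pow(Add(Add(6695, -23299), 338), Rational(1, 2)) = Pow(Add(-16604, 338), Rational(1, 2)) = Pow(-16266, Rational(1, 2)) = Mul(I, Pow(16266, Rational(1, 2)))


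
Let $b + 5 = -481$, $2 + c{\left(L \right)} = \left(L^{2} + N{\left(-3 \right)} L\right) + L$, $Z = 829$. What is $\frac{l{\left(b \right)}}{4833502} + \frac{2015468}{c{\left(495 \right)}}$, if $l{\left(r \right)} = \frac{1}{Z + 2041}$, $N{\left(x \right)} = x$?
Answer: $\frac{27958875907890353}{3385262561534420} \approx 8.259$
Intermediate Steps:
$c{\left(L \right)} = -2 + L^{2} - 2 L$ ($c{\left(L \right)} = -2 + \left(\left(L^{2} - 3 L\right) + L\right) = -2 + \left(L^{2} - 2 L\right) = -2 + L^{2} - 2 L$)
$b = -486$ ($b = -5 - 481 = -486$)
$l{\left(r \right)} = \frac{1}{2870}$ ($l{\left(r \right)} = \frac{1}{829 + 2041} = \frac{1}{2870}$)
$\frac{l{\left(b \right)}}{4833502} + \frac{2015468}{c{\left(495 \right)}} = \frac{1}{2870 \cdot 4833502} + \frac{2015468}{-2 + 495^{2} - 990} = \frac{1}{2870} \cdot \frac{1}{4833502} + \frac{2015468}{-2 + 245025 - 990} = \frac{1}{13872150740} + \frac{2015468}{244033} = \frac{27958875907890353}{3385262561534420}$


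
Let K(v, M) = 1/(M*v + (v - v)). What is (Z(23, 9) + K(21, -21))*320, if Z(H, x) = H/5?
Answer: 648832/441 ≈ 1471.3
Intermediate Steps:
Z(H, x) = H/5 (Z(H, x) = H*(1/5) = H/5)
K(v, M) = 1/(M*v) (K(v, M) = 1/(M*v + 0) = 1/(M*v))
(Z(23, 9) + K(21, -21))*320 = ((1/5)*23 + 1/(-21*21))*320 = (23/5 - 1/21*1/21)*320 = (23/5 - 1/441)*320 = (10138/2205)*320 = 648832/441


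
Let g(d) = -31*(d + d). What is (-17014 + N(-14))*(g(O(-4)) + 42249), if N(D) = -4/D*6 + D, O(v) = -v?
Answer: -5005847184/7 ≈ -7.1512e+8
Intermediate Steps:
g(d) = -62*d
N(D) = D - 24/D (N(D) = -24/D + D = D - 24/D)
(-17014 + N(-14))*(g(O(-4)) + 42249) = (-17014 + (-14 - 24/(-14)))*(-(-62)*(-4) + 42249) = (-17014 + (-14 - 24*(-1/14)))*(-62*4 + 42249) = (-17014 + (-14 + 12/7))*(-248 + 42249) = (-17014 - 86/7)*42001 = -119184/7*42001 = -5005847184/7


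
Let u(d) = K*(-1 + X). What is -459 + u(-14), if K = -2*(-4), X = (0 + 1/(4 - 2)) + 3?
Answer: -439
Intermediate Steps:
X = 7/2 (X = (0 + 1/2) + 3 = (0 + ½) + 3 = ½ + 3 = 7/2 ≈ 3.5000)
K = 8
u(d) = 20 (u(d) = 8*(-1 + 7/2) = 8*(5/2) = 20)
-459 + u(-14) = -459 + 20 = -439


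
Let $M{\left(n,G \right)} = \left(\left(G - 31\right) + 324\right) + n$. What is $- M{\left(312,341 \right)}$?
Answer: $-946$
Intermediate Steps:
$M{\left(n,G \right)} = 293 + G + n$ ($M{\left(n,G \right)} = \left(\left(-31 + G\right) + 324\right) + n = \left(293 + G\right) + n = 293 + G + n$)
$- M{\left(312,341 \right)} = - (293 + 341 + 312) = \left(-1\right) 946 = -946$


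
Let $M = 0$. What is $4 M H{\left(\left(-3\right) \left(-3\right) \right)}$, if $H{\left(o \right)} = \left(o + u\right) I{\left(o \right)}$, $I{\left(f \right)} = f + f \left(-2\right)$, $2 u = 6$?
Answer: $0$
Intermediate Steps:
$u = 3$ ($u = \frac{1}{2} \cdot 6 = 3$)
$I{\left(f \right)} = - f$ ($I{\left(f \right)} = f - 2 f = - f$)
$H{\left(o \right)} = - o \left(3 + o\right)$ ($H{\left(o \right)} = \left(o + 3\right) \left(- o\right) = \left(3 + o\right) \left(- o\right) = - o \left(3 + o\right)$)
$4 M H{\left(\left(-3\right) \left(-3\right) \right)} = 4 \cdot 0 \left(- \left(-3\right) \left(-3\right) \left(3 - -9\right)\right) = 0 \left(\left(-1\right) 9 \left(3 + 9\right)\right) = 0 \left(\left(-1\right) 9 \cdot 12\right) = 0 \left(-108\right) = 0$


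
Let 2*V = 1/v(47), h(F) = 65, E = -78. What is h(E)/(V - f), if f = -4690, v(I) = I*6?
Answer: 36660/2645161 ≈ 0.013859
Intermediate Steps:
v(I) = 6*I
V = 1/564 (V = 1/(2*((6*47))) = (1/2)/282 = (1/2)*(1/282) = 1/564 ≈ 0.0017731)
h(E)/(V - f) = 65/(1/564 - 1*(-4690)) = 65/(1/564 + 4690) = 65/(2645161/564) = 65*(564/2645161) = 36660/2645161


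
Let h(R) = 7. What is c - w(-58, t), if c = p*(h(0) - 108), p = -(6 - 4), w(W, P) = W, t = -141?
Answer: 260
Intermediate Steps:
p = -2 (p = -1*2 = -2)
c = 202 (c = -2*(7 - 108) = -2*(-101) = 202)
c - w(-58, t) = 202 - 1*(-58) = 202 + 58 = 260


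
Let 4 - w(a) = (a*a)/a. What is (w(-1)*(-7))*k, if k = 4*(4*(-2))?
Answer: 1120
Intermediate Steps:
k = -32 (k = 4*(-8) = -32)
w(a) = 4 - a (w(a) = 4 - a*a/a = 4 - a²/a = 4 - a)
(w(-1)*(-7))*k = ((4 - 1*(-1))*(-7))*(-32) = ((4 + 1)*(-7))*(-32) = (5*(-7))*(-32) = -35*(-32) = 1120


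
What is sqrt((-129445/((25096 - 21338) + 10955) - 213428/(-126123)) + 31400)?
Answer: sqrt(108099182973165188960271)/1855647699 ≈ 177.18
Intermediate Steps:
sqrt((-129445/((25096 - 21338) + 10955) - 213428/(-126123)) + 31400) = sqrt((-129445/(3758 + 10955) - 213428*(-1/126123)) + 31400) = sqrt((-129445/14713 + 213428/126123) + 31400) = sqrt(-13185825571/1855647699 + 31400) = sqrt(58254151923029/1855647699) = sqrt(108099182973165188960271)/1855647699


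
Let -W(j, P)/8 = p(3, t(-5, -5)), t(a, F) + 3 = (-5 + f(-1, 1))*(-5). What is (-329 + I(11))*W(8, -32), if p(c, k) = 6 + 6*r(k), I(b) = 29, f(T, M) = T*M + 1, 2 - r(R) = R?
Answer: -273600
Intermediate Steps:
r(R) = 2 - R
f(T, M) = 1 + M*T (f(T, M) = M*T + 1 = 1 + M*T)
t(a, F) = 22 (t(a, F) = -3 + (-5 + (1 + 1*(-1)))*(-5) = -3 + (-5 + (1 - 1))*(-5) = -3 + (-5 + 0)*(-5) = -3 - 5*(-5) = -3 + 25 = 22)
p(c, k) = 18 - 6*k (p(c, k) = 6 + 6*(2 - k) = 6 + (12 - 6*k) = 18 - 6*k)
W(j, P) = 912 (W(j, P) = -8*(18 - 6*22) = -8*(18 - 132) = -8*(-114) = 912)
(-329 + I(11))*W(8, -32) = (-329 + 29)*912 = -300*912 = -273600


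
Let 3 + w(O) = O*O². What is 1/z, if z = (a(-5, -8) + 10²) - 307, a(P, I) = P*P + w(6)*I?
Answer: -1/1886 ≈ -0.00053022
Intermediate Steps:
w(O) = -3 + O³ (w(O) = -3 + O*O² = -3 + O³)
a(P, I) = P² + 213*I (a(P, I) = P*P + (-3 + 6³)*I = P² + (-3 + 216)*I = P² + 213*I)
z = -1886 (z = (((-5)² + 213*(-8)) + 10²) - 307 = ((25 - 1704) + 100) - 307 = (-1679 + 100) - 307 = -1579 - 307 = -1886)
1/z = 1/(-1886) = -1/1886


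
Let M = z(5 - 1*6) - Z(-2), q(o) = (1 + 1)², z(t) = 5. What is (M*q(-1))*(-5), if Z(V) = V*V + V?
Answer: -60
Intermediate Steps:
Z(V) = V + V² (Z(V) = V² + V = V + V²)
q(o) = 4 (q(o) = 2² = 4)
M = 3 (M = 5 - (-2)*(1 - 2) = 5 - (-2)*(-1) = 5 - 1*2 = 5 - 2 = 3)
(M*q(-1))*(-5) = (3*4)*(-5) = 12*(-5) = -60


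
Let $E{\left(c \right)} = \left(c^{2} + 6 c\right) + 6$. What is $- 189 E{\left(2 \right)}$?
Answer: $-4158$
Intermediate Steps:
$E{\left(c \right)} = 6 + c^{2} + 6 c$
$- 189 E{\left(2 \right)} = - 189 \left(6 + 2^{2} + 6 \cdot 2\right) = - 189 \left(6 + 4 + 12\right) = - 189 \cdot 22 = \left(-1\right) 4158 = -4158$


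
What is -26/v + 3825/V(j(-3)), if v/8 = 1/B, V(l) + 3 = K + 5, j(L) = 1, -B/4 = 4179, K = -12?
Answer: 107889/2 ≈ 53945.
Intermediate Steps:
B = -16716 (B = -4*4179 = -16716)
V(l) = -10 (V(l) = -3 + (-12 + 5) = -3 - 7 = -10)
v = -2/4179 (v = 8/(-16716) = 8*(-1/16716) = -2/4179 ≈ -0.00047858)
-26/v + 3825/V(j(-3)) = -26/(-2/4179) + 3825/(-10) = -26*(-4179/2) + 3825*(-⅒) = 54327 - 765/2 = 107889/2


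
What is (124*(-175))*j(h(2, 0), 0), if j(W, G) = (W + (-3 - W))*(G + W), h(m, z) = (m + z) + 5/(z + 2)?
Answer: 292950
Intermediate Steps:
h(m, z) = m + z + 5/(2 + z) (h(m, z) = (m + z) + 5/(2 + z) = m + z + 5/(2 + z))
j(W, G) = -3*G - 3*W (j(W, G) = -3*(G + W) = -3*G - 3*W)
(124*(-175))*j(h(2, 0), 0) = (124*(-175))*(-3*0 - 3*(5 + 0² + 2*2 + 2*0 + 2*0)/(2 + 0)) = -21700*(0 - 3*(5 + 0 + 4 + 0 + 0)/2) = -21700*(0 - 3*9/2) = -21700*(0 - 27/2) = -21700*(-27/2) = 292950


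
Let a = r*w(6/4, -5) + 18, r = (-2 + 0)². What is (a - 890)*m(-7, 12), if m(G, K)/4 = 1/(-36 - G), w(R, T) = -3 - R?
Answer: 3560/29 ≈ 122.76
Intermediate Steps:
m(G, K) = 4/(-36 - G)
r = 4 (r = (-2)² = 4)
a = 0 (a = 4*(-3 - 6/4) + 18 = 4*(-3 - 1*3/2) + 18 = 4*(-3 - 3/2) + 18 = 4*(-9/2) + 18 = -18 + 18 = 0)
(a - 890)*m(-7, 12) = (0 - 890)*(-4/(36 - 7)) = -(-3560)/29 = -890*(-4/29) = 3560/29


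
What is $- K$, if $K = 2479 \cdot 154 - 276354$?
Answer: $-105412$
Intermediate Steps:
$K = 105412$ ($K = 381766 - 276354 = 105412$)
$- K = \left(-1\right) 105412 = -105412$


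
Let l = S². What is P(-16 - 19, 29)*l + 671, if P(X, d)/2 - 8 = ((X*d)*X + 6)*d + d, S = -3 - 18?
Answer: 908845223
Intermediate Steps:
S = -21
l = 441 (l = (-21)² = 441)
P(X, d) = 16 + 2*d + 2*d*(6 + d*X²) (P(X, d) = 16 + 2*(((X*d)*X + 6)*d + d) = 16 + 2*((d*X² + 6)*d + d) = 16 + 2*((6 + d*X²)*d + d) = 16 + 2*(d*(6 + d*X²) + d) = 16 + 2*(d + d*(6 + d*X²)) = 16 + (2*d + 2*d*(6 + d*X²)) = 16 + 2*d + 2*d*(6 + d*X²))
P(-16 - 19, 29)*l + 671 = (16 + 14*29 + 2*(-16 - 19)²*29²)*441 + 671 = (16 + 406 + 2*(-35)²*841)*441 + 671 = (16 + 406 + 2*1225*841)*441 + 671 = (16 + 406 + 2060450)*441 + 671 = 2060872*441 + 671 = 908844552 + 671 = 908845223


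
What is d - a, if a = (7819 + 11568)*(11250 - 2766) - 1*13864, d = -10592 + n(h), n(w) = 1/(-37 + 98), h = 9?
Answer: -10033038195/61 ≈ -1.6448e+8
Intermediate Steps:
n(w) = 1/61
d = -646111/61 (d = -10592 + 1/61 = -646111/61 ≈ -10592.)
a = 164465444 (a = 19387*8484 - 13864 = 164479308 - 13864 = 164465444)
d - a = -646111/61 - 1*164465444 = -646111/61 - 164465444 = -10033038195/61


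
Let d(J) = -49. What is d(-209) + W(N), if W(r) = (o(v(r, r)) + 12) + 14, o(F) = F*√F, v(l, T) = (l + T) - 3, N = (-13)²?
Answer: -23 + 335*√335 ≈ 6108.5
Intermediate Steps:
N = 169
v(l, T) = -3 + T + l (v(l, T) = (T + l) - 3 = -3 + T + l)
o(F) = F^(3/2)
W(r) = 26 + (-3 + 2*r)^(3/2) (W(r) = ((-3 + r + r)^(3/2) + 12) + 14 = ((-3 + 2*r)^(3/2) + 12) + 14 = (12 + (-3 + 2*r)^(3/2)) + 14 = 26 + (-3 + 2*r)^(3/2))
d(-209) + W(N) = -49 + (26 + (-3 + 2*169)^(3/2)) = -49 + (26 + (-3 + 338)^(3/2)) = -49 + (26 + 335^(3/2)) = -49 + (26 + 335*√335) = -23 + 335*√335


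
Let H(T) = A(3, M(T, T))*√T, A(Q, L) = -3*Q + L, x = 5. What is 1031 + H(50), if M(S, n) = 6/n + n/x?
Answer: 1031 + 28*√2/5 ≈ 1038.9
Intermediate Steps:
M(S, n) = 6/n + n/5
A(Q, L) = L - 3*Q
H(T) = √T*(-9 + 6/T + T/5) (H(T) = ((6/T + T/5) - 3*3)*√T = ((6/T + T/5) - 9)*√T = (-9 + 6/T + T/5)*√T = √T*(-9 + 6/T + T/5))
1031 + H(50) = 1031 + (30 + 50*(-45 + 50))/(5*√50) = 1031 + (√2/10)*(30 + 50*5)/5 = 1031 + (√2/10)*(30 + 250)/5 = 1031 + (⅕)*(√2/10)*280 = 1031 + 28*√2/5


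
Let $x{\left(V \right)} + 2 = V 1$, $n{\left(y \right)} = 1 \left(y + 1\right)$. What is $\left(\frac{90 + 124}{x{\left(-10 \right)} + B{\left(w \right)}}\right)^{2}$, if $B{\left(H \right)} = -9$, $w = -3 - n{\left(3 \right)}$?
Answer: $\frac{45796}{441} \approx 103.85$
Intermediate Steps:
$n{\left(y \right)} = 1 + y$ ($n{\left(y \right)} = 1 \left(1 + y\right) = 1 + y$)
$x{\left(V \right)} = -2 + V$ ($x{\left(V \right)} = -2 + V 1 = -2 + V$)
$w = -7$ ($w = -3 - \left(1 + 3\right) = -3 - 4 = -7$)
$\left(\frac{90 + 124}{x{\left(-10 \right)} + B{\left(w \right)}}\right)^{2} = \left(\frac{90 + 124}{\left(-2 - 10\right) - 9}\right)^{2} = \left(\frac{214}{-12 - 9}\right)^{2} = \left(\frac{214}{-21}\right)^{2} = \left(214 \left(- \frac{1}{21}\right)\right)^{2} = \left(- \frac{214}{21}\right)^{2} = \frac{45796}{441}$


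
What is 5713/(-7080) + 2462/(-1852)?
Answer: -7002859/3278040 ≈ -2.1363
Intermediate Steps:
5713/(-7080) + 2462/(-1852) = 5713*(-1/7080) + 2462*(-1/1852) = -5713/7080 - 1231/926 = -7002859/3278040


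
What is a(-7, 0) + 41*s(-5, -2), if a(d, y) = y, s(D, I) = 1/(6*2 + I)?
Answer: 41/10 ≈ 4.1000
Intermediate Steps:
s(D, I) = 1/(12 + I)
a(-7, 0) + 41*s(-5, -2) = 0 + 41/(12 - 2) = 0 + 41/10 = 41/10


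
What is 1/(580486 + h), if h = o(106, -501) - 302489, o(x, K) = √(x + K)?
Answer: 277997/77282332404 - I*√395/77282332404 ≈ 3.5972e-6 - 2.5717e-10*I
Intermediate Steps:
o(x, K) = √(K + x)
h = -302489 + I*√395 (h = √(-501 + 106) - 302489 = √(-395) - 302489 = I*√395 - 302489 = -302489 + I*√395 ≈ -3.0249e+5 + 19.875*I)
1/(580486 + h) = 1/(580486 + (-302489 + I*√395)) = 1/(277997 + I*√395)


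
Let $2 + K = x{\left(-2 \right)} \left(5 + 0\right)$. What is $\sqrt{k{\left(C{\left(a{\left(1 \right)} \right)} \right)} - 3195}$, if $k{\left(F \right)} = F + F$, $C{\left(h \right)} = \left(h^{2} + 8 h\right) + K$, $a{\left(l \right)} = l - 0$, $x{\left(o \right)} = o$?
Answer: $i \sqrt{3201} \approx 56.577 i$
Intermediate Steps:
$a{\left(l \right)} = l$ ($a{\left(l \right)} = l + 0 = l$)
$K = -12$ ($K = -2 - 2 \left(5 + 0\right) = -2 - 10 = -12$)
$C{\left(h \right)} = -12 + h^{2} + 8 h$ ($C{\left(h \right)} = \left(h^{2} + 8 h\right) - 12 = -12 + h^{2} + 8 h$)
$k{\left(F \right)} = 2 F$
$\sqrt{k{\left(C{\left(a{\left(1 \right)} \right)} \right)} - 3195} = \sqrt{2 \left(-12 + 1^{2} + 8 \cdot 1\right) - 3195} = \sqrt{2 \left(-12 + 1 + 8\right) - 3195} = \sqrt{2 \left(-3\right) - 3195} = \sqrt{-6 - 3195} = \sqrt{-3201} = i \sqrt{3201}$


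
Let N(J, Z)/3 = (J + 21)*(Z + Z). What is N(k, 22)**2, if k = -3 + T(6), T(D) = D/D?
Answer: 6290064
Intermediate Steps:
T(D) = 1
k = -2 (k = -3 + 1 = -2)
N(J, Z) = 6*Z*(21 + J) (N(J, Z) = 3*((J + 21)*(Z + Z)) = 3*((21 + J)*(2*Z)) = 3*(2*Z*(21 + J)) = 6*Z*(21 + J))
N(k, 22)**2 = (6*22*(21 - 2))**2 = (6*22*19)**2 = 2508**2 = 6290064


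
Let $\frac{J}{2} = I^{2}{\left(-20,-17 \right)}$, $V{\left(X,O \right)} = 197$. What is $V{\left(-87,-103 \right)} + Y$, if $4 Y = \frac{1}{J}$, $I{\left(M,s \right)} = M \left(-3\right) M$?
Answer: $\frac{2269440001}{11520000} \approx 197.0$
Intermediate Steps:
$I{\left(M,s \right)} = - 3 M^{2}$ ($I{\left(M,s \right)} = - 3 M M = - 3 M^{2}$)
$J = 2880000$ ($J = 2 \left(- 3 \left(-20\right)^{2}\right)^{2} = 2 \left(\left(-3\right) 400\right)^{2} = 2 \left(-1200\right)^{2} = 2 \cdot 1440000 = 2880000$)
$Y = \frac{1}{11520000}$ ($Y = \frac{1}{4 \cdot 2880000} = \frac{1}{4} \cdot \frac{1}{2880000} = \frac{1}{11520000} \approx 8.6806 \cdot 10^{-8}$)
$V{\left(-87,-103 \right)} + Y = 197 + \frac{1}{11520000} = \frac{2269440001}{11520000}$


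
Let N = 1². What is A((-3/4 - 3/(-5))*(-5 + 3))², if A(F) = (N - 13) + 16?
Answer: 16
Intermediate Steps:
N = 1
A(F) = 4 (A(F) = (1 - 13) + 16 = -12 + 16 = 4)
A((-3/4 - 3/(-5))*(-5 + 3))² = 4² = 16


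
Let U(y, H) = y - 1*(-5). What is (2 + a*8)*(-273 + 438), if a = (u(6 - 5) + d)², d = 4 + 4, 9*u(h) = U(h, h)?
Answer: 298430/3 ≈ 99477.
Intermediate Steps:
U(y, H) = 5 + y (U(y, H) = y + 5 = 5 + y)
u(h) = 5/9 + h/9 (u(h) = (5 + h)/9 = 5/9 + h/9)
d = 8
a = 676/9 (a = ((5/9 + (6 - 5)/9) + 8)² = ((5/9 + (⅑)*1) + 8)² = ((5/9 + ⅑) + 8)² = (⅔ + 8)² = (26/3)² = 676/9 ≈ 75.111)
(2 + a*8)*(-273 + 438) = (2 + (676/9)*8)*(-273 + 438) = (2 + 5408/9)*165 = (5426/9)*165 = 298430/3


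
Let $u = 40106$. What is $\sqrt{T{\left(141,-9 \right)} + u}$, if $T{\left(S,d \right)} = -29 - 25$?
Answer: $2 \sqrt{10013} \approx 200.13$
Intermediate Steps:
$T{\left(S,d \right)} = -54$ ($T{\left(S,d \right)} = -29 - 25 = -54$)
$\sqrt{T{\left(141,-9 \right)} + u} = \sqrt{-54 + 40106} = \sqrt{40052} = 2 \sqrt{10013}$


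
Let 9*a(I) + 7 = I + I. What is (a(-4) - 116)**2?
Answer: 124609/9 ≈ 13845.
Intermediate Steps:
a(I) = -7/9 + 2*I/9 (a(I) = -7/9 + (I + I)/9 = -7/9 + (2*I)/9 = -7/9 + 2*I/9)
(a(-4) - 116)**2 = ((-7/9 + (2/9)*(-4)) - 116)**2 = ((-7/9 - 8/9) - 116)**2 = (-5/3 - 116)**2 = (-353/3)**2 = 124609/9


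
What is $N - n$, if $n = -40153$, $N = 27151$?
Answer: $67304$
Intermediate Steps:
$N - n = 27151 - -40153 = 27151 + 40153 = 67304$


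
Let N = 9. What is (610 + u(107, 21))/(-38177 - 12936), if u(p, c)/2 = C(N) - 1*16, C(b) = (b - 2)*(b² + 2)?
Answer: -1740/51113 ≈ -0.034042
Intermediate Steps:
C(b) = (-2 + b)*(2 + b²)
u(p, c) = 1130 (u(p, c) = 2*((-4 + 9³ - 2*9² + 2*9) - 1*16) = 2*((-4 + 729 - 2*81 + 18) - 16) = 2*((-4 + 729 - 162 + 18) - 16) = 2*(581 - 16) = 2*565 = 1130)
(610 + u(107, 21))/(-38177 - 12936) = (610 + 1130)/(-38177 - 12936) = 1740/(-51113) = 1740*(-1/51113) = -1740/51113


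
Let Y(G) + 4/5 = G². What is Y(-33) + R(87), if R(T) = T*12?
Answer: 10661/5 ≈ 2132.2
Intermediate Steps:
R(T) = 12*T
Y(G) = -⅘ + G²
Y(-33) + R(87) = (-⅘ + (-33)²) + 12*87 = (-⅘ + 1089) + 1044 = 5441/5 + 1044 = 10661/5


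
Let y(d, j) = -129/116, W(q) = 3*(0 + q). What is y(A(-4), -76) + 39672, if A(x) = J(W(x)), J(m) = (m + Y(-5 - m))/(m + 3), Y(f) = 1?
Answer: 4601823/116 ≈ 39671.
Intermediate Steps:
W(q) = 3*q
J(m) = (1 + m)/(3 + m) (J(m) = (m + 1)/(m + 3) = (1 + m)/(3 + m))
A(x) = (1 + 3*x)/(3 + 3*x)
y(d, j) = -129/116 (y(d, j) = -129*1/116 = -129/116)
y(A(-4), -76) + 39672 = -129/116 + 39672 = 4601823/116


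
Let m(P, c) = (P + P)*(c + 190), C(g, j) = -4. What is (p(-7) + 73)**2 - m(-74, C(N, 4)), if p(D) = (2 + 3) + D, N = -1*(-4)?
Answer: 32569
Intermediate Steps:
N = 4
m(P, c) = 2*P*(190 + c) (m(P, c) = (2*P)*(190 + c) = 2*P*(190 + c))
p(D) = 5 + D
(p(-7) + 73)**2 - m(-74, C(N, 4)) = ((5 - 7) + 73)**2 - 2*(-74)*(190 - 4) = (-2 + 73)**2 - 2*(-74)*186 = 71**2 - 1*(-27528) = 5041 + 27528 = 32569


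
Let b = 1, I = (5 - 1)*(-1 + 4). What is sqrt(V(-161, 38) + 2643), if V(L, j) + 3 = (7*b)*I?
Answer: 2*sqrt(681) ≈ 52.192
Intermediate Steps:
I = 12 (I = 4*3 = 12)
V(L, j) = 81 (V(L, j) = -3 + (7*1)*12 = -3 + 7*12 = -3 + 84 = 81)
sqrt(V(-161, 38) + 2643) = sqrt(81 + 2643) = sqrt(2724) = 2*sqrt(681)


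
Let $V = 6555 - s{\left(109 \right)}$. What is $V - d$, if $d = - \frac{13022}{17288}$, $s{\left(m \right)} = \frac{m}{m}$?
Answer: $\frac{56659287}{8644} \approx 6554.8$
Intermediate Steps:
$s{\left(m \right)} = 1$
$V = 6554$ ($V = 6555 - 1 = 6554$)
$d = - \frac{6511}{8644}$ ($d = \left(-13022\right) \frac{1}{17288} = - \frac{6511}{8644} \approx -0.75324$)
$V - d = 6554 - - \frac{6511}{8644} = 6554 + \frac{6511}{8644} = \frac{56659287}{8644}$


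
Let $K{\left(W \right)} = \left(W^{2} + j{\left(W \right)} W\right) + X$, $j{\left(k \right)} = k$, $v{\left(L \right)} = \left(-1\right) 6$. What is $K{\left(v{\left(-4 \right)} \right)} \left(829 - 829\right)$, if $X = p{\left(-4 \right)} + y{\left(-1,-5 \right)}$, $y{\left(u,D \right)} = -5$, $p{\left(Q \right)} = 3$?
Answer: $0$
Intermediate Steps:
$v{\left(L \right)} = -6$
$X = -2$ ($X = 3 - 5 = -2$)
$K{\left(W \right)} = -2 + 2 W^{2}$ ($K{\left(W \right)} = \left(W^{2} + W W\right) - 2 = \left(W^{2} + W^{2}\right) - 2 = 2 W^{2} - 2 = -2 + 2 W^{2}$)
$K{\left(v{\left(-4 \right)} \right)} \left(829 - 829\right) = \left(-2 + 2 \left(-6\right)^{2}\right) \left(829 - 829\right) = \left(-2 + 2 \cdot 36\right) 0 = \left(-2 + 72\right) 0 = 70 \cdot 0 = 0$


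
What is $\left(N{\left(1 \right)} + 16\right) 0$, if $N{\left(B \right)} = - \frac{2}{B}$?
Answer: $0$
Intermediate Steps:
$\left(N{\left(1 \right)} + 16\right) 0 = \left(- \frac{2}{1} + 16\right) 0 = \left(\left(-2\right) 1 + 16\right) 0 = \left(-2 + 16\right) 0 = 14 \cdot 0 = 0$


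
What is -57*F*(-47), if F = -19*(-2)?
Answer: 101802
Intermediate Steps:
F = 38
-57*F*(-47) = -57*38*(-47) = -2166*(-47) = 101802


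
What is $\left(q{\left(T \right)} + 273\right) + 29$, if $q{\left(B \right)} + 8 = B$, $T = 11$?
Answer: $305$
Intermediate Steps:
$q{\left(B \right)} = -8 + B$
$\left(q{\left(T \right)} + 273\right) + 29 = \left(\left(-8 + 11\right) + 273\right) + 29 = \left(3 + 273\right) + 29 = 276 + 29 = 305$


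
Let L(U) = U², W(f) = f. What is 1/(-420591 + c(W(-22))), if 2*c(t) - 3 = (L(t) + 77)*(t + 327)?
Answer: -1/335037 ≈ -2.9847e-6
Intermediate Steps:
c(t) = 3/2 + (77 + t²)*(327 + t)/2 (c(t) = 3/2 + ((t² + 77)*(t + 327))/2 = 3/2 + ((77 + t²)*(327 + t))/2 = 3/2 + (77 + t²)*(327 + t)/2)
1/(-420591 + c(W(-22))) = 1/(-420591 + (12591 + (½)*(-22)³ + (77/2)*(-22) + (327/2)*(-22)²)) = 1/(-420591 + (12591 + (½)*(-10648) - 847 + (327/2)*484)) = 1/(-420591 + (12591 - 5324 - 847 + 79134)) = 1/(-420591 + 85554) = 1/(-335037) = -1/335037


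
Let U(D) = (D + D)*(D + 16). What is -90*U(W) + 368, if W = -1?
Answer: 3068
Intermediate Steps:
U(D) = 2*D*(16 + D) (U(D) = (2*D)*(16 + D) = 2*D*(16 + D))
-90*U(W) + 368 = -180*(-1)*(16 - 1) + 368 = -180*(-1)*15 + 368 = -90*(-30) + 368 = 2700 + 368 = 3068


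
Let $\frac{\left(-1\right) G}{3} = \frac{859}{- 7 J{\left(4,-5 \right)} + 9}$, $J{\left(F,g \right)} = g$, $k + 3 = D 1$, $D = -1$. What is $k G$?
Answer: $\frac{2577}{11} \approx 234.27$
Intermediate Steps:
$k = -4$ ($k = -3 - 1 = -4$)
$G = - \frac{2577}{44}$ ($G = - 3 \frac{859}{\left(-7\right) \left(-5\right) + 9} = - 3 \frac{859}{35 + 9} = - 3 \cdot \frac{859}{44} = - 3 \cdot 859 \cdot \frac{1}{44} = \left(-3\right) \frac{859}{44} = - \frac{2577}{44} \approx -58.568$)
$k G = \left(-4\right) \left(- \frac{2577}{44}\right) = \frac{2577}{11}$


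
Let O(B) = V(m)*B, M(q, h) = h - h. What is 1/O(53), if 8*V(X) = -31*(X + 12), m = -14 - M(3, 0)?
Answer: 4/1643 ≈ 0.0024346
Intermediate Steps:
M(q, h) = 0
m = -14 (m = -14 - 1*0 = -14 + 0 = -14)
V(X) = -93/2 - 31*X/8 (V(X) = (-31*(X + 12))/8 = (-31*(12 + X))/8 = (-372 - 31*X)/8 = -93/2 - 31*X/8)
O(B) = 31*B/4 (O(B) = (-93/2 - 31/8*(-14))*B = (-93/2 + 217/4)*B = 31*B/4)
1/O(53) = 1/((31/4)*53) = 1/(1643/4) = 4/1643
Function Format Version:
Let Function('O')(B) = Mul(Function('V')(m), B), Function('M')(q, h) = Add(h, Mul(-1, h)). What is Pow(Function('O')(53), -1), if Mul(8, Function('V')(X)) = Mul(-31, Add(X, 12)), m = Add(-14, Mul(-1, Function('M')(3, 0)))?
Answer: Rational(4, 1643) ≈ 0.0024346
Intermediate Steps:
Function('M')(q, h) = 0
m = -14 (m = Add(-14, Mul(-1, 0)) = Add(-14, 0) = -14)
Function('V')(X) = Add(Rational(-93, 2), Mul(Rational(-31, 8), X)) (Function('V')(X) = Mul(Rational(1, 8), Mul(-31, Add(X, 12))) = Mul(Rational(1, 8), Mul(-31, Add(12, X))) = Mul(Rational(1, 8), Add(-372, Mul(-31, X))) = Add(Rational(-93, 2), Mul(Rational(-31, 8), X)))
Function('O')(B) = Mul(Rational(31, 4), B) (Function('O')(B) = Mul(Add(Rational(-93, 2), Mul(Rational(-31, 8), -14)), B) = Mul(Add(Rational(-93, 2), Rational(217, 4)), B) = Mul(Rational(31, 4), B))
Pow(Function('O')(53), -1) = Pow(Mul(Rational(31, 4), 53), -1) = Pow(Rational(1643, 4), -1) = Rational(4, 1643)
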